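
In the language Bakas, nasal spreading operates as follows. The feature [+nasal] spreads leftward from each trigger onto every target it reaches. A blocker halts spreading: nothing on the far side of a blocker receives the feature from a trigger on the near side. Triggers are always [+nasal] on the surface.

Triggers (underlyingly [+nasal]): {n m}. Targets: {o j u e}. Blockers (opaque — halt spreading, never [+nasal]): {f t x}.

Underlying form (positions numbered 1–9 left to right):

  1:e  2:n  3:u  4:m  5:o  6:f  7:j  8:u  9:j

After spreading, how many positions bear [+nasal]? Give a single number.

From /n/ at 2 leftward: 1 /e/ → [+nasal]; word edge.
From /m/ at 4 leftward: 3 /u/ → [+nasal]; 2 /n/ is itself a trigger — this domain ends here.
Targets with no active source: positions 5 7 8 9 stay [-nasal].
[+nasal] positions on the surface: 1 2 3 4.

4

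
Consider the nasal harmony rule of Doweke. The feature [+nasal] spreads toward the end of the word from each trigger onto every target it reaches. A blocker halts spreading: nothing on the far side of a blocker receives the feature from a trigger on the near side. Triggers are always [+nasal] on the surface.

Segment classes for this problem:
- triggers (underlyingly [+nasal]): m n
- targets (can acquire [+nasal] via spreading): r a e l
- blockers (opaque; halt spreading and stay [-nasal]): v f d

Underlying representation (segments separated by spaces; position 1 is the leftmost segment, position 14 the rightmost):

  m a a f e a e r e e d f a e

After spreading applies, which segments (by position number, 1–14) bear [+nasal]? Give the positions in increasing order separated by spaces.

From /m/ at 1 rightward: 2 /a/ → [+nasal]; 3 /a/ → [+nasal]; 4 /f/ blocks.
Targets with no active source: positions 5 6 7 8 9 10 13 14 stay [-nasal].

1 2 3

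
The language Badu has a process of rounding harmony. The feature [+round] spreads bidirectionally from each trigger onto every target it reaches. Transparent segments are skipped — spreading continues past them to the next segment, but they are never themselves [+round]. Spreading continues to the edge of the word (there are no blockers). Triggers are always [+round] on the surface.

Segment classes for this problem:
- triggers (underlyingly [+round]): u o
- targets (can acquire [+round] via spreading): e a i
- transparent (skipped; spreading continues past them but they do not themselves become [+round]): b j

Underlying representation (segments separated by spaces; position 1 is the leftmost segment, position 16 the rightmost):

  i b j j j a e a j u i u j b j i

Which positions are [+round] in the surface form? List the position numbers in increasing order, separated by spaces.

From /u/ at 10 rightward: 11 /i/ → [+round]; 12 /u/ is itself a trigger — this domain ends here.
From /u/ at 10 leftward: 9 /j/ transparent; 8 /a/ → [+round]; 7 /e/ → [+round]; 6 /a/ → [+round]; 5 /j/ transparent; 4 /j/ transparent; 3 /j/ transparent; 2 /b/ transparent; 1 /i/ → [+round]; word edge.
From /u/ at 12 rightward: 13 /j/ transparent; 14 /b/ transparent; 15 /j/ transparent; 16 /i/ → [+round]; word edge.
From /u/ at 12 leftward: 11 /i/ → [+round]; 10 /u/ is itself a trigger — this domain ends here.

1 6 7 8 10 11 12 16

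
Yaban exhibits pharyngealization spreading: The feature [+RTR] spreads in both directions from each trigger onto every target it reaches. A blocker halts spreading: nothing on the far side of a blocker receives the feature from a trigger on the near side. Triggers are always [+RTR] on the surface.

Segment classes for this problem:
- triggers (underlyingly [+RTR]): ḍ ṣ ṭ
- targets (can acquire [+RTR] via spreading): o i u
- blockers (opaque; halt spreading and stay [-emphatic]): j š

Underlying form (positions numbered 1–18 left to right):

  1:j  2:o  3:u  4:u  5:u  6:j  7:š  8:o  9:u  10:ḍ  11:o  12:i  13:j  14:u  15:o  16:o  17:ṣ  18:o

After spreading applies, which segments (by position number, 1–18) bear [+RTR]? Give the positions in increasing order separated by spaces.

8 9 10 11 12 14 15 16 17 18

From /ḍ/ at 10 rightward: 11 /o/ → [+RTR]; 12 /i/ → [+RTR]; 13 /j/ blocks.
From /ḍ/ at 10 leftward: 9 /u/ → [+RTR]; 8 /o/ → [+RTR]; 7 /š/ blocks.
From /ṣ/ at 17 rightward: 18 /o/ → [+RTR]; word edge.
From /ṣ/ at 17 leftward: 16 /o/ → [+RTR]; 15 /o/ → [+RTR]; 14 /u/ → [+RTR]; 13 /j/ blocks.
Targets with no active source: positions 2 3 4 5 stay [-emphatic].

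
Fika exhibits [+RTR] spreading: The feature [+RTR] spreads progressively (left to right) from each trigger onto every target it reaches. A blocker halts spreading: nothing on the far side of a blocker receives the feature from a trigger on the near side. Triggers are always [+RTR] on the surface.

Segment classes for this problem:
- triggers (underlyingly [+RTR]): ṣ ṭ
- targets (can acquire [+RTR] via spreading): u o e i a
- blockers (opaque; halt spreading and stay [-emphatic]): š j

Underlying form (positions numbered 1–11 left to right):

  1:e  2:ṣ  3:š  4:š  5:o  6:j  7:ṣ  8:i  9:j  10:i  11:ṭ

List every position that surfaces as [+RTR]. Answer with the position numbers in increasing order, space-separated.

2 7 8 11

From /ṣ/ at 2 rightward: 3 /š/ blocks.
From /ṣ/ at 7 rightward: 8 /i/ → [+RTR]; 9 /j/ blocks.
From /ṭ/ at 11 rightward: word edge.
Targets with no active source: positions 1 5 10 stay [-emphatic].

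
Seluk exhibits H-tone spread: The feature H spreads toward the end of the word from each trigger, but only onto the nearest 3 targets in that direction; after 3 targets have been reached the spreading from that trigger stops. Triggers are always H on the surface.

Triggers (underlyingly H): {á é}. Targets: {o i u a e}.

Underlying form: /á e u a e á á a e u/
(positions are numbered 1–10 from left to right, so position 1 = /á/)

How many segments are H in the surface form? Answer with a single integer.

9

From /á/ at 1 rightward: 2 /e/ → H; 3 /u/ → H; 4 /a/ → H; bound reached.
From /á/ at 6 rightward: 7 /á/ is itself a trigger — this domain ends here.
From /á/ at 7 rightward: 8 /a/ → H; 9 /e/ → H; 10 /u/ → H; bound reached.
Target with no active source: position 5 stays [-high tone].
H positions on the surface: 1 2 3 4 6 7 8 9 10.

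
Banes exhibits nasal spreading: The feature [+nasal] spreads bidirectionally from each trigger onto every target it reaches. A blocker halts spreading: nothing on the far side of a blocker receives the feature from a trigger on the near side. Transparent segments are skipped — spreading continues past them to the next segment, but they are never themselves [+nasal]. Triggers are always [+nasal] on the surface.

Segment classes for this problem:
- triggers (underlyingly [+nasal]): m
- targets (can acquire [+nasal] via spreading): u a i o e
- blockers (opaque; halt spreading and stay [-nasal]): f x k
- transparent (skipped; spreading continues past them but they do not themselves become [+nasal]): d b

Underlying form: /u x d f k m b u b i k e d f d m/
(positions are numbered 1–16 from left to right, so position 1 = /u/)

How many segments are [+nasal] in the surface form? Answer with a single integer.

4

From /m/ at 6 rightward: 7 /b/ transparent; 8 /u/ → [+nasal]; 9 /b/ transparent; 10 /i/ → [+nasal]; 11 /k/ blocks.
From /m/ at 6 leftward: 5 /k/ blocks.
From /m/ at 16 rightward: word edge.
From /m/ at 16 leftward: 15 /d/ transparent; 14 /f/ blocks.
Targets with no active source: positions 1 12 stay [-nasal].
[+nasal] positions on the surface: 6 8 10 16.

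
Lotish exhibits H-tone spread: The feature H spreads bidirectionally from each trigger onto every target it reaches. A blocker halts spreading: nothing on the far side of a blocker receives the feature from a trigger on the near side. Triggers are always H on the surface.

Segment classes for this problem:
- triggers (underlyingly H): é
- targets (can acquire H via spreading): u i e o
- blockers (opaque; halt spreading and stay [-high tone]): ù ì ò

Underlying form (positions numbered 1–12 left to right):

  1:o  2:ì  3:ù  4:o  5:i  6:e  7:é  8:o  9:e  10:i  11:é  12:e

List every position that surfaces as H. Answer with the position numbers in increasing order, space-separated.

From /é/ at 7 rightward: 8 /o/ → H; 9 /e/ → H; 10 /i/ → H; 11 /é/ is itself a trigger — this domain ends here.
From /é/ at 7 leftward: 6 /e/ → H; 5 /i/ → H; 4 /o/ → H; 3 /ù/ blocks.
From /é/ at 11 rightward: 12 /e/ → H; word edge.
From /é/ at 11 leftward: 10 /i/ → H; 9 /e/ → H; 8 /o/ → H; 7 /é/ is itself a trigger — this domain ends here.
Target with no active source: position 1 stays [-high tone].

4 5 6 7 8 9 10 11 12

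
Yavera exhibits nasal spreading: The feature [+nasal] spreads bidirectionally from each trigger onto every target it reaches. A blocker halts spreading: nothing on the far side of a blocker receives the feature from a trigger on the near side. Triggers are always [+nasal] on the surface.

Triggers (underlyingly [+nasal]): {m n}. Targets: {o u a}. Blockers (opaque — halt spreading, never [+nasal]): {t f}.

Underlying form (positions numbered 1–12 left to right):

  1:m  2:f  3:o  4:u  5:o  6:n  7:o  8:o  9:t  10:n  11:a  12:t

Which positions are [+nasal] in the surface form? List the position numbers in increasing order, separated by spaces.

1 3 4 5 6 7 8 10 11

From /m/ at 1 rightward: 2 /f/ blocks.
From /m/ at 1 leftward: word edge.
From /n/ at 6 rightward: 7 /o/ → [+nasal]; 8 /o/ → [+nasal]; 9 /t/ blocks.
From /n/ at 6 leftward: 5 /o/ → [+nasal]; 4 /u/ → [+nasal]; 3 /o/ → [+nasal]; 2 /f/ blocks.
From /n/ at 10 rightward: 11 /a/ → [+nasal]; 12 /t/ blocks.
From /n/ at 10 leftward: 9 /t/ blocks.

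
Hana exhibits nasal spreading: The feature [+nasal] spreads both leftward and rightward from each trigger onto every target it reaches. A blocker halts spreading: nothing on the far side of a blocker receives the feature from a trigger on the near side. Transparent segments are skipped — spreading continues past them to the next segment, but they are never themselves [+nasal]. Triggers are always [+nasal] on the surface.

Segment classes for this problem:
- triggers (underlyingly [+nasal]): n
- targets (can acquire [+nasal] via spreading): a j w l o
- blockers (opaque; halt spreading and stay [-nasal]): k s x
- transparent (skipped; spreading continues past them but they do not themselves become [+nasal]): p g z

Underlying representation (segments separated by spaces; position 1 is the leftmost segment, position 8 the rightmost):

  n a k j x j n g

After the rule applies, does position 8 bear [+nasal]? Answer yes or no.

no

From /n/ at 1 rightward: 2 /a/ → [+nasal]; 3 /k/ blocks.
From /n/ at 1 leftward: word edge.
From /n/ at 7 rightward: 8 /g/ transparent; word edge.
From /n/ at 7 leftward: 6 /j/ → [+nasal]; 5 /x/ blocks.
Target with no active source: position 4 stays [-nasal].
[+nasal] positions on the surface: 1 2 6 7.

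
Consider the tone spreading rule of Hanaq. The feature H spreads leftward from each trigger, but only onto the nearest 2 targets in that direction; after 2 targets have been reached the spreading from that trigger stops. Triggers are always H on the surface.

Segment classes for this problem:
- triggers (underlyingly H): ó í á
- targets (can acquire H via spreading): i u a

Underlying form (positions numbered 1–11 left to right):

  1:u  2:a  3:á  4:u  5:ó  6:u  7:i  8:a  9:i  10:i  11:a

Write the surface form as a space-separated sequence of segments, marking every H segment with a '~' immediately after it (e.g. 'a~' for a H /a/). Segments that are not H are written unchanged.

u~ a~ á~ u~ ó~ u i a i i a

From /á/ at 3 leftward: 2 /a/ → H; 1 /u/ → H; bound reached.
From /ó/ at 5 leftward: 4 /u/ → H; 3 /á/ is itself a trigger — this domain ends here.
Targets with no active source: positions 6 7 8 9 10 11 stay [-high tone].
H positions on the surface: 1 2 3 4 5.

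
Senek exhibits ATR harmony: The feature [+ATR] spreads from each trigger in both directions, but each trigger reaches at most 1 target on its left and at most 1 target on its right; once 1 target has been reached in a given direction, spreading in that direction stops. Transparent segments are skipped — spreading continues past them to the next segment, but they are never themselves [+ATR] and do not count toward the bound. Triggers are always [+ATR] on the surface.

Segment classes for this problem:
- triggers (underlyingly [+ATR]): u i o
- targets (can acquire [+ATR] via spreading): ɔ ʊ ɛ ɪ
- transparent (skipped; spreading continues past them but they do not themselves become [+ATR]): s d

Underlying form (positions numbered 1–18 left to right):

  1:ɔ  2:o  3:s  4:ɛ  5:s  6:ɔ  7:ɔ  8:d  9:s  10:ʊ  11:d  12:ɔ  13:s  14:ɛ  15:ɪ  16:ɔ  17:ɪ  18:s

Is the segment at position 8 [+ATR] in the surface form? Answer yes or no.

no

From /o/ at 2 rightward: 3 /s/ transparent; 4 /ɛ/ → [+ATR]; bound reached.
From /o/ at 2 leftward: 1 /ɔ/ → [+ATR]; bound reached.
Targets with no active source: positions 6 7 10 12 14 15 16 17 stay [-ATR].
[+ATR] positions on the surface: 1 2 4.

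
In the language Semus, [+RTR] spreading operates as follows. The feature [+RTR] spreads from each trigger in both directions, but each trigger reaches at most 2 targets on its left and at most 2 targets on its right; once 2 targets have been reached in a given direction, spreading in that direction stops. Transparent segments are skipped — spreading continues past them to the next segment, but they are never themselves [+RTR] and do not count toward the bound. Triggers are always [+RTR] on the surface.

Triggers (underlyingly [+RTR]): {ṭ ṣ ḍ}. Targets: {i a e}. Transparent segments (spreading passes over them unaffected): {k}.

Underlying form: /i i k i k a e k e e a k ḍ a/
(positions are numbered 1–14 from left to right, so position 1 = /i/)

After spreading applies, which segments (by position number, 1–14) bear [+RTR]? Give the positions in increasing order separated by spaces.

10 11 13 14

From /ḍ/ at 13 rightward: 14 /a/ → [+RTR]; word edge.
From /ḍ/ at 13 leftward: 12 /k/ transparent; 11 /a/ → [+RTR]; 10 /e/ → [+RTR]; bound reached.
Targets with no active source: positions 1 2 4 6 7 9 stay [-emphatic].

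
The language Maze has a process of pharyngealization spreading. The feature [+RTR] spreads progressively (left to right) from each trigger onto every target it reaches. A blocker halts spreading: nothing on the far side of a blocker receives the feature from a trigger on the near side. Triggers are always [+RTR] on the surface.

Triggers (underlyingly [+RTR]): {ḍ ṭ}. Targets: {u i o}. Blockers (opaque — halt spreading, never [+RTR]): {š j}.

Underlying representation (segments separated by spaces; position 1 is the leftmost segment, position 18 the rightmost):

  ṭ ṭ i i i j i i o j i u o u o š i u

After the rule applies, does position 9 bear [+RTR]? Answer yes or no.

From /ṭ/ at 1 rightward: 2 /ṭ/ is itself a trigger — this domain ends here.
From /ṭ/ at 2 rightward: 3 /i/ → [+RTR]; 4 /i/ → [+RTR]; 5 /i/ → [+RTR]; 6 /j/ blocks.
Targets with no active source: positions 7 8 9 11 12 13 14 15 17 18 stay [-emphatic].
[+RTR] positions on the surface: 1 2 3 4 5.

no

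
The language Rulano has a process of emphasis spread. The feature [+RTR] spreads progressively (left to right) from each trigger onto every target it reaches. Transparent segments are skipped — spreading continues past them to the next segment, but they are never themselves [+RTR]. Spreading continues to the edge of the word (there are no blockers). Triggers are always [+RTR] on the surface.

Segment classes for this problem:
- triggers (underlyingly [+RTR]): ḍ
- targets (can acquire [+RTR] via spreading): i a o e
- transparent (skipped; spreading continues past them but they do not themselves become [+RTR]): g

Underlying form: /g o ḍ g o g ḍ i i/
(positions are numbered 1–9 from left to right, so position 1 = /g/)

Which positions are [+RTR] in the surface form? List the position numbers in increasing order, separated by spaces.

3 5 7 8 9

From /ḍ/ at 3 rightward: 4 /g/ transparent; 5 /o/ → [+RTR]; 6 /g/ transparent; 7 /ḍ/ is itself a trigger — this domain ends here.
From /ḍ/ at 7 rightward: 8 /i/ → [+RTR]; 9 /i/ → [+RTR]; word edge.
Target with no active source: position 2 stays [-emphatic].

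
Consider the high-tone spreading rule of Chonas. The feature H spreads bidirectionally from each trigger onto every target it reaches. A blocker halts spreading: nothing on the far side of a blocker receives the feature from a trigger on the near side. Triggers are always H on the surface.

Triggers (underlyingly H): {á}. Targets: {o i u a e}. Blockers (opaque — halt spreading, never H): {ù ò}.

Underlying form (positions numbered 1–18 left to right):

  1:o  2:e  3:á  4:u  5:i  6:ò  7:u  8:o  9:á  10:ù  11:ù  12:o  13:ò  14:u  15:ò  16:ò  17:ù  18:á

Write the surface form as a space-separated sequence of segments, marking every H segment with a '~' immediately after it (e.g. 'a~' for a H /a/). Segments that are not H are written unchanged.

From /á/ at 3 rightward: 4 /u/ → H; 5 /i/ → H; 6 /ò/ blocks.
From /á/ at 3 leftward: 2 /e/ → H; 1 /o/ → H; word edge.
From /á/ at 9 rightward: 10 /ù/ blocks.
From /á/ at 9 leftward: 8 /o/ → H; 7 /u/ → H; 6 /ò/ blocks.
From /á/ at 18 rightward: word edge.
From /á/ at 18 leftward: 17 /ù/ blocks.
Targets with no active source: positions 12 14 stay [-high tone].
H positions on the surface: 1 2 3 4 5 7 8 9 18.

o~ e~ á~ u~ i~ ò u~ o~ á~ ù ù o ò u ò ò ù á~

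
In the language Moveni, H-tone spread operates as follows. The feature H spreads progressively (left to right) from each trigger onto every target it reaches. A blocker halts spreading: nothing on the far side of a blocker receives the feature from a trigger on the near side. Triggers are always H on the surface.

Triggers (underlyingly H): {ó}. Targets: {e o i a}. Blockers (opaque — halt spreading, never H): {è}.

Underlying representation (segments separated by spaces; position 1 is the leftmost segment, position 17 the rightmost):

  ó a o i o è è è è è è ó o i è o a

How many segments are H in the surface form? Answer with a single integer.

8

From /ó/ at 1 rightward: 2 /a/ → H; 3 /o/ → H; 4 /i/ → H; 5 /o/ → H; 6 /è/ blocks.
From /ó/ at 12 rightward: 13 /o/ → H; 14 /i/ → H; 15 /è/ blocks.
Targets with no active source: positions 16 17 stay [-high tone].
H positions on the surface: 1 2 3 4 5 12 13 14.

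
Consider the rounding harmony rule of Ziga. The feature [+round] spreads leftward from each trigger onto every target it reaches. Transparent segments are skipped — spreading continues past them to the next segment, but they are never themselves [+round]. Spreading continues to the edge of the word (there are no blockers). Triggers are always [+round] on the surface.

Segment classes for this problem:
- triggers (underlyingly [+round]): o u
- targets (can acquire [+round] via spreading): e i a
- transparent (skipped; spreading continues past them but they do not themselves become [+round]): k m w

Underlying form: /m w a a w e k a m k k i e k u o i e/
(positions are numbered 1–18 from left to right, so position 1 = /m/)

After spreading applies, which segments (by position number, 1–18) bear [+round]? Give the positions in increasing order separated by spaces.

3 4 6 8 12 13 15 16

From /u/ at 15 leftward: 14 /k/ transparent; 13 /e/ → [+round]; 12 /i/ → [+round]; 11 /k/ transparent; 10 /k/ transparent; 9 /m/ transparent; 8 /a/ → [+round]; 7 /k/ transparent; 6 /e/ → [+round]; 5 /w/ transparent; 4 /a/ → [+round]; 3 /a/ → [+round]; 2 /w/ transparent; 1 /m/ transparent; word edge.
From /o/ at 16 leftward: 15 /u/ is itself a trigger — this domain ends here.
Targets with no active source: positions 17 18 stay [-round].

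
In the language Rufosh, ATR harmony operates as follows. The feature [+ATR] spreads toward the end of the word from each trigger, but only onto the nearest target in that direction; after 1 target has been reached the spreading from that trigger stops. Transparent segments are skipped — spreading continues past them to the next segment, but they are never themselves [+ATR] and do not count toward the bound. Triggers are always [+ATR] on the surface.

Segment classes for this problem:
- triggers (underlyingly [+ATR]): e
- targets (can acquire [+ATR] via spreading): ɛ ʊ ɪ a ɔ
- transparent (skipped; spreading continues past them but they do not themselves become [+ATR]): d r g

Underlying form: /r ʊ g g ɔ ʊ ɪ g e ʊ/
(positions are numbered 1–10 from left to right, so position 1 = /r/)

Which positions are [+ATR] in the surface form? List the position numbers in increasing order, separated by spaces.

9 10

From /e/ at 9 rightward: 10 /ʊ/ → [+ATR]; bound reached.
Targets with no active source: positions 2 5 6 7 stay [-ATR].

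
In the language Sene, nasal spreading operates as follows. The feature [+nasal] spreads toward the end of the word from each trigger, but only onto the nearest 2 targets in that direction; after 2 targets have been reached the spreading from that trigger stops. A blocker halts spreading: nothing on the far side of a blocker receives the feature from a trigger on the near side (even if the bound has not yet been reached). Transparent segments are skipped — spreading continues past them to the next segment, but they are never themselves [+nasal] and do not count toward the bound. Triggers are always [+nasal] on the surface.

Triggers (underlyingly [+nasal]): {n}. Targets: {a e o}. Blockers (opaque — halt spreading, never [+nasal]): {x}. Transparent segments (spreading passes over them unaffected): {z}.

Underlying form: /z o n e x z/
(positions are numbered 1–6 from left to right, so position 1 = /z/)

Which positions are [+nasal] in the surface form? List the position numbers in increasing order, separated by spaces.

3 4

From /n/ at 3 rightward: 4 /e/ → [+nasal]; 5 /x/ blocks.
Target with no active source: position 2 stays [-nasal].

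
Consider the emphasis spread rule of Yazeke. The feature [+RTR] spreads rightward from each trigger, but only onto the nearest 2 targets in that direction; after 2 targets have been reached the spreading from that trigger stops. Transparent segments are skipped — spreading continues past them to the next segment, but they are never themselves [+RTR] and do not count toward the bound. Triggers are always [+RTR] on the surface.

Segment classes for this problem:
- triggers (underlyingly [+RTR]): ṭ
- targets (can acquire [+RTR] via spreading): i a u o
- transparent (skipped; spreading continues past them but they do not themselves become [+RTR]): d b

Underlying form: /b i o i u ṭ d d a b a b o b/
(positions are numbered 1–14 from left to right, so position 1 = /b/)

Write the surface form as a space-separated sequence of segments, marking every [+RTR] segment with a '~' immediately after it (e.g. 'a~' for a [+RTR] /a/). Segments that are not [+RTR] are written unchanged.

b i o i u ṭ~ d d a~ b a~ b o b

From /ṭ/ at 6 rightward: 7 /d/ transparent; 8 /d/ transparent; 9 /a/ → [+RTR]; 10 /b/ transparent; 11 /a/ → [+RTR]; bound reached.
Targets with no active source: positions 2 3 4 5 13 stay [-emphatic].
[+RTR] positions on the surface: 6 9 11.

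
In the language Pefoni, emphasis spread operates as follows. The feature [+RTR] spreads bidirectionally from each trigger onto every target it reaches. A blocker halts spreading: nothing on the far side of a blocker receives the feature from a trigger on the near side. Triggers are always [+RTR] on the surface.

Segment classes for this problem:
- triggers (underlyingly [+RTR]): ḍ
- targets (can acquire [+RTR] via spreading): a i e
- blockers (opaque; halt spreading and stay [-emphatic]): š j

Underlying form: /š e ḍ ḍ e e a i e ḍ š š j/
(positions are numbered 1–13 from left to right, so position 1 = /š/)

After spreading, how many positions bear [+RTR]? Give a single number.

9

From /ḍ/ at 3 rightward: 4 /ḍ/ is itself a trigger — this domain ends here.
From /ḍ/ at 3 leftward: 2 /e/ → [+RTR]; 1 /š/ blocks.
From /ḍ/ at 4 rightward: 5 /e/ → [+RTR]; 6 /e/ → [+RTR]; 7 /a/ → [+RTR]; 8 /i/ → [+RTR]; 9 /e/ → [+RTR]; 10 /ḍ/ is itself a trigger — this domain ends here.
From /ḍ/ at 4 leftward: 3 /ḍ/ is itself a trigger — this domain ends here.
From /ḍ/ at 10 rightward: 11 /š/ blocks.
From /ḍ/ at 10 leftward: 9 /e/ → [+RTR]; 8 /i/ → [+RTR]; 7 /a/ → [+RTR]; 6 /e/ → [+RTR]; 5 /e/ → [+RTR]; 4 /ḍ/ is itself a trigger — this domain ends here.
[+RTR] positions on the surface: 2 3 4 5 6 7 8 9 10.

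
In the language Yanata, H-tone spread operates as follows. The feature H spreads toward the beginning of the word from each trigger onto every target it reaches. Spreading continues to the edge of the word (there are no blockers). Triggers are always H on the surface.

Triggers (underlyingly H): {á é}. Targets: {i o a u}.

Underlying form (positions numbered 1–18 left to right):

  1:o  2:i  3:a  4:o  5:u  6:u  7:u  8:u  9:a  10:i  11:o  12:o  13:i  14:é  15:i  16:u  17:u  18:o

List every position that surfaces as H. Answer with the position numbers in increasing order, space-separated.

1 2 3 4 5 6 7 8 9 10 11 12 13 14

From /é/ at 14 leftward: 13 /i/ → H; 12 /o/ → H; 11 /o/ → H; 10 /i/ → H; 9 /a/ → H; 8 /u/ → H; 7 /u/ → H; 6 /u/ → H; 5 /u/ → H; 4 /o/ → H; 3 /a/ → H; 2 /i/ → H; 1 /o/ → H; word edge.
Targets with no active source: positions 15 16 17 18 stay [-high tone].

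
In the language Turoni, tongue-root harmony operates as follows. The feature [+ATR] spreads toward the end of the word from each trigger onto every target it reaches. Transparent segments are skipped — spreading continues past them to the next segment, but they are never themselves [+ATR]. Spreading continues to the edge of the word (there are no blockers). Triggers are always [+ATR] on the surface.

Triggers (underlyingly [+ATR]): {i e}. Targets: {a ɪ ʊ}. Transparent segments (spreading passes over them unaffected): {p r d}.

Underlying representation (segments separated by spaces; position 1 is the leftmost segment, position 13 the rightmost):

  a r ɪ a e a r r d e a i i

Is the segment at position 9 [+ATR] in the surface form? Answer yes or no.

From /e/ at 5 rightward: 6 /a/ → [+ATR]; 7 /r/ transparent; 8 /r/ transparent; 9 /d/ transparent; 10 /e/ is itself a trigger — this domain ends here.
From /e/ at 10 rightward: 11 /a/ → [+ATR]; 12 /i/ is itself a trigger — this domain ends here.
From /i/ at 12 rightward: 13 /i/ is itself a trigger — this domain ends here.
From /i/ at 13 rightward: word edge.
Targets with no active source: positions 1 3 4 stay [-ATR].
[+ATR] positions on the surface: 5 6 10 11 12 13.

no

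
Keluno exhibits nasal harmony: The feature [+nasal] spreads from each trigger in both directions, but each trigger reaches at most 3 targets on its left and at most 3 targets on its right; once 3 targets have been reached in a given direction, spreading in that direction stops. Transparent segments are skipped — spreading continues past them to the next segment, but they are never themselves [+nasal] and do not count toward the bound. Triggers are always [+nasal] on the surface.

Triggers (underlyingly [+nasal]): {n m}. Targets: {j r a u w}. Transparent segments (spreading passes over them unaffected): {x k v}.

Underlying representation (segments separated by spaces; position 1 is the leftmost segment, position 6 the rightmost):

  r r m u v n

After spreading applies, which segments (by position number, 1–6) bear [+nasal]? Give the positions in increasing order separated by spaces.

1 2 3 4 6

From /m/ at 3 rightward: 4 /u/ → [+nasal]; 5 /v/ transparent; 6 /n/ is itself a trigger — this domain ends here.
From /m/ at 3 leftward: 2 /r/ → [+nasal]; 1 /r/ → [+nasal]; word edge.
From /n/ at 6 rightward: word edge.
From /n/ at 6 leftward: 5 /v/ transparent; 4 /u/ → [+nasal]; 3 /m/ is itself a trigger — this domain ends here.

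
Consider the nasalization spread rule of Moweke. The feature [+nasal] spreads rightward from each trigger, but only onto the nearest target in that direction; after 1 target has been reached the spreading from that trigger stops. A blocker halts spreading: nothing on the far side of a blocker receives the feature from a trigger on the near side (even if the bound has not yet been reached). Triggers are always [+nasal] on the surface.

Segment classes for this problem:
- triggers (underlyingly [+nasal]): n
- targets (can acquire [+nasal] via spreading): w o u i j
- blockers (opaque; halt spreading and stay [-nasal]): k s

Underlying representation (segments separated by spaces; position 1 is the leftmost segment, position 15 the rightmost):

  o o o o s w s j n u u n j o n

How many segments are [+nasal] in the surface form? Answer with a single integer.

5

From /n/ at 9 rightward: 10 /u/ → [+nasal]; bound reached.
From /n/ at 12 rightward: 13 /j/ → [+nasal]; bound reached.
From /n/ at 15 rightward: word edge.
Targets with no active source: positions 1 2 3 4 6 8 11 14 stay [-nasal].
[+nasal] positions on the surface: 9 10 12 13 15.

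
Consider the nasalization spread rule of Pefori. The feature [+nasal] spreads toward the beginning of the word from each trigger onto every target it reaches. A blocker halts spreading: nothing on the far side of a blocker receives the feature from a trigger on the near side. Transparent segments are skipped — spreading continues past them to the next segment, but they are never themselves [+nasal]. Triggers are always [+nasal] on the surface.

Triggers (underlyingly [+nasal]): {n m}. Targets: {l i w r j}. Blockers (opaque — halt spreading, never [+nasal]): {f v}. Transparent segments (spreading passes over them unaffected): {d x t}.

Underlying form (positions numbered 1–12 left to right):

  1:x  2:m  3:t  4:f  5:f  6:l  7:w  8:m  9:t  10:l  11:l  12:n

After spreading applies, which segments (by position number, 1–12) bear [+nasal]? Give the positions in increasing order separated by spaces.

From /m/ at 2 leftward: 1 /x/ transparent; word edge.
From /m/ at 8 leftward: 7 /w/ → [+nasal]; 6 /l/ → [+nasal]; 5 /f/ blocks.
From /n/ at 12 leftward: 11 /l/ → [+nasal]; 10 /l/ → [+nasal]; 9 /t/ transparent; 8 /m/ is itself a trigger — this domain ends here.

2 6 7 8 10 11 12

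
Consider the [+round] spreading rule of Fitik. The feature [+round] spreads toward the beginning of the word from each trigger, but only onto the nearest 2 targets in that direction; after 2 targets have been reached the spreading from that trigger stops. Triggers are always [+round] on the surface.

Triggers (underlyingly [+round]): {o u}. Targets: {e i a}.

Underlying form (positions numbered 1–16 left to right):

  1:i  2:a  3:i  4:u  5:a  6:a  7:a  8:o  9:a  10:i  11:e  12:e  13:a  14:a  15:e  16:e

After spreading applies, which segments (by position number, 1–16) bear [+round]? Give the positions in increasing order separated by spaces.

2 3 4 6 7 8

From /u/ at 4 leftward: 3 /i/ → [+round]; 2 /a/ → [+round]; bound reached.
From /o/ at 8 leftward: 7 /a/ → [+round]; 6 /a/ → [+round]; bound reached.
Targets with no active source: positions 1 5 9 10 11 12 13 14 15 16 stay [-round].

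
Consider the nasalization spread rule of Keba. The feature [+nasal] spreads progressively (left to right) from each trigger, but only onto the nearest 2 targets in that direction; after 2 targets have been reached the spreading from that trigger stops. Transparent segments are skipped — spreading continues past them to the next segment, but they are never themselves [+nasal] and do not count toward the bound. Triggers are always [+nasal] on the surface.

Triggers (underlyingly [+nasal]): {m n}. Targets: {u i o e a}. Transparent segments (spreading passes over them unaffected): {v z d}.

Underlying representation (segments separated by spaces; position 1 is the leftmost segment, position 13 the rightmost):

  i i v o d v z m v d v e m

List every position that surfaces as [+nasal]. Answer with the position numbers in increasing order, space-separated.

From /m/ at 8 rightward: 9 /v/ transparent; 10 /d/ transparent; 11 /v/ transparent; 12 /e/ → [+nasal]; 13 /m/ is itself a trigger — this domain ends here.
From /m/ at 13 rightward: word edge.
Targets with no active source: positions 1 2 4 stay [-nasal].

8 12 13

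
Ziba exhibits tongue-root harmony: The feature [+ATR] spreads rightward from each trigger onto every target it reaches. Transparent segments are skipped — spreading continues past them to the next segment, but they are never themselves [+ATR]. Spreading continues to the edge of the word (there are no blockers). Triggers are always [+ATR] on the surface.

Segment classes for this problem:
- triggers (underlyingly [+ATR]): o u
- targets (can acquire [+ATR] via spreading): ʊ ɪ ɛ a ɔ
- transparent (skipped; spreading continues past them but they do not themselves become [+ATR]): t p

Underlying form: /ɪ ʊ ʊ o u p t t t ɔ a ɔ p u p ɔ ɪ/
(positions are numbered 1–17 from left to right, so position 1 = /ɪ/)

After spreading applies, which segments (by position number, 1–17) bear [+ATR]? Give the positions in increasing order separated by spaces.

From /o/ at 4 rightward: 5 /u/ is itself a trigger — this domain ends here.
From /u/ at 5 rightward: 6 /p/ transparent; 7 /t/ transparent; 8 /t/ transparent; 9 /t/ transparent; 10 /ɔ/ → [+ATR]; 11 /a/ → [+ATR]; 12 /ɔ/ → [+ATR]; 13 /p/ transparent; 14 /u/ is itself a trigger — this domain ends here.
From /u/ at 14 rightward: 15 /p/ transparent; 16 /ɔ/ → [+ATR]; 17 /ɪ/ → [+ATR]; word edge.
Targets with no active source: positions 1 2 3 stay [-ATR].

4 5 10 11 12 14 16 17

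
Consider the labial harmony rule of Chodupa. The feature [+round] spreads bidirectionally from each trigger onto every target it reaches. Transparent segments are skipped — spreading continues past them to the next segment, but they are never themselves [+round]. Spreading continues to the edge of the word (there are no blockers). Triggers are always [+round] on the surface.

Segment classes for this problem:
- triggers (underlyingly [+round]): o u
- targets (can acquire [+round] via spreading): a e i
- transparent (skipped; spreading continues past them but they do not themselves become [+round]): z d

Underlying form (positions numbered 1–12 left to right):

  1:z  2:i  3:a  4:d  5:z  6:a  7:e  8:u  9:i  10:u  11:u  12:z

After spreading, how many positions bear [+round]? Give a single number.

From /u/ at 8 rightward: 9 /i/ → [+round]; 10 /u/ is itself a trigger — this domain ends here.
From /u/ at 8 leftward: 7 /e/ → [+round]; 6 /a/ → [+round]; 5 /z/ transparent; 4 /d/ transparent; 3 /a/ → [+round]; 2 /i/ → [+round]; 1 /z/ transparent; word edge.
From /u/ at 10 rightward: 11 /u/ is itself a trigger — this domain ends here.
From /u/ at 10 leftward: 9 /i/ → [+round]; 8 /u/ is itself a trigger — this domain ends here.
From /u/ at 11 rightward: 12 /z/ transparent; word edge.
From /u/ at 11 leftward: 10 /u/ is itself a trigger — this domain ends here.
[+round] positions on the surface: 2 3 6 7 8 9 10 11.

8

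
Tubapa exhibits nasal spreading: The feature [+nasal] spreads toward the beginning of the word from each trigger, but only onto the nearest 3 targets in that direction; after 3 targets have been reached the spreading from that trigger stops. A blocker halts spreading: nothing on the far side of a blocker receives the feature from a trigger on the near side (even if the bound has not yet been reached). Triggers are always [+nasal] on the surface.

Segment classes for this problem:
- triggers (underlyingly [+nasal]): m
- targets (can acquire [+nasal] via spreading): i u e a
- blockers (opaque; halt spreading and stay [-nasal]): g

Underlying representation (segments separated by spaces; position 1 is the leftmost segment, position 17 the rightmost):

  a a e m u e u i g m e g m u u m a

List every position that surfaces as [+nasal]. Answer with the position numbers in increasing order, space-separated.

1 2 3 4 10 13 14 15 16

From /m/ at 4 leftward: 3 /e/ → [+nasal]; 2 /a/ → [+nasal]; 1 /a/ → [+nasal]; bound reached.
From /m/ at 10 leftward: 9 /g/ blocks.
From /m/ at 13 leftward: 12 /g/ blocks.
From /m/ at 16 leftward: 15 /u/ → [+nasal]; 14 /u/ → [+nasal]; 13 /m/ is itself a trigger — this domain ends here.
Targets with no active source: positions 5 6 7 8 11 17 stay [-nasal].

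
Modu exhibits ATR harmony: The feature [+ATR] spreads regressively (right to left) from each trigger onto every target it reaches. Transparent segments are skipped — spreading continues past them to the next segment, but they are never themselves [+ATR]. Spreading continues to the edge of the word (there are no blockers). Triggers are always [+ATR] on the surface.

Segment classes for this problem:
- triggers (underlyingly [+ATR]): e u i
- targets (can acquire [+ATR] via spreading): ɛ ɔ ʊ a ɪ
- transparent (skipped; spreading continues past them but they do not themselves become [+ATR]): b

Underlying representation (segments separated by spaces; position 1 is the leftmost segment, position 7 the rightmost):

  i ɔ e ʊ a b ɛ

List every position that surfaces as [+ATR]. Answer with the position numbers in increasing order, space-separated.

From /i/ at 1 leftward: word edge.
From /e/ at 3 leftward: 2 /ɔ/ → [+ATR]; 1 /i/ is itself a trigger — this domain ends here.
Targets with no active source: positions 4 5 7 stay [-ATR].

1 2 3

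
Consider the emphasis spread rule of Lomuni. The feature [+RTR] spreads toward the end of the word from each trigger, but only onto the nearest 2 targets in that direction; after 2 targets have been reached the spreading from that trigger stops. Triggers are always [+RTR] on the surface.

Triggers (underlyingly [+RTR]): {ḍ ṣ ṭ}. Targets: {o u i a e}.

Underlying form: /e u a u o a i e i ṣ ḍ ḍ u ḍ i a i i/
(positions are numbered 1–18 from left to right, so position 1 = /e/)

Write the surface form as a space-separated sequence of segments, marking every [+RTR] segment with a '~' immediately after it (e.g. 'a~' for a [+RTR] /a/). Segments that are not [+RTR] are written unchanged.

e u a u o a i e i ṣ~ ḍ~ ḍ~ u~ ḍ~ i~ a~ i i

From /ṣ/ at 10 rightward: 11 /ḍ/ is itself a trigger — this domain ends here.
From /ḍ/ at 11 rightward: 12 /ḍ/ is itself a trigger — this domain ends here.
From /ḍ/ at 12 rightward: 13 /u/ → [+RTR]; 14 /ḍ/ is itself a trigger — this domain ends here.
From /ḍ/ at 14 rightward: 15 /i/ → [+RTR]; 16 /a/ → [+RTR]; bound reached.
Targets with no active source: positions 1 2 3 4 5 6 7 8 9 17 18 stay [-emphatic].
[+RTR] positions on the surface: 10 11 12 13 14 15 16.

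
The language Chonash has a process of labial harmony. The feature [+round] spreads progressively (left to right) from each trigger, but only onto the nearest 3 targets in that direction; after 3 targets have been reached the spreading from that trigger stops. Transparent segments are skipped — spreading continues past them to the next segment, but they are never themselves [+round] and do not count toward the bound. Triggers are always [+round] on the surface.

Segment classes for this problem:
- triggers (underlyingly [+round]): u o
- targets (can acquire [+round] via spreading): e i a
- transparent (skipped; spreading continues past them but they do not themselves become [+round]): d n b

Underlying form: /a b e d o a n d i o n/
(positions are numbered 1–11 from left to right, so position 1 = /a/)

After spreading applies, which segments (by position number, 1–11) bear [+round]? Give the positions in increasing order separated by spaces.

5 6 9 10

From /o/ at 5 rightward: 6 /a/ → [+round]; 7 /n/ transparent; 8 /d/ transparent; 9 /i/ → [+round]; 10 /o/ is itself a trigger — this domain ends here.
From /o/ at 10 rightward: 11 /n/ transparent; word edge.
Targets with no active source: positions 1 3 stay [-round].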